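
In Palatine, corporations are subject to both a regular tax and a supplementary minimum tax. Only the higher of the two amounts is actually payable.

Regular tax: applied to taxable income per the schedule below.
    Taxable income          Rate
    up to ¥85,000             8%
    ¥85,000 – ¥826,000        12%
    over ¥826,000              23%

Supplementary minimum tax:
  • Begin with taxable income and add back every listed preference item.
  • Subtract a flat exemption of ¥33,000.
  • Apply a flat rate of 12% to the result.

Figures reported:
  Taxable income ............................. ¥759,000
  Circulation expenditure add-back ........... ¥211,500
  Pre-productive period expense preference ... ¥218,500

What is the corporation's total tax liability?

Regular tax:
  ¥85,000 × 8% = ¥6,800
  ¥674,000 × 12% = ¥80,880
  → ¥87,680

Supplementary minimum tax:
  Adjusted income: ¥759,000 + ¥211,500 + ¥218,500 = ¥1,189,000
  Less exemption ¥33,000 → base ¥1,156,000
  ¥1,156,000 × 12% = ¥138,720

¥138,720 > ¥87,680, so the supplementary minimum tax is the binding amount.

¥138,720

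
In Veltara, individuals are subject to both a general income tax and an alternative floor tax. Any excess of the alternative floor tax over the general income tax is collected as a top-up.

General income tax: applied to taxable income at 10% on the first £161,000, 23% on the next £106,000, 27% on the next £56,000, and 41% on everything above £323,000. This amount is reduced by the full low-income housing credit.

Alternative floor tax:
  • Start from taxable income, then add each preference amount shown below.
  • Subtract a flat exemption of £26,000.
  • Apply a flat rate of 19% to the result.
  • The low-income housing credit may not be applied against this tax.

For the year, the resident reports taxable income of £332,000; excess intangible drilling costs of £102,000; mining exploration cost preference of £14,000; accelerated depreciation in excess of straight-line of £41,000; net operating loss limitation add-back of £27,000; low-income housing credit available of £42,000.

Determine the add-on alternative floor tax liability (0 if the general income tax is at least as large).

£75,810

Alternative floor tax:
  Adjusted income: £332,000 + £102,000 + £14,000 + £41,000 + £27,000 = £516,000
  Less exemption £26,000 → base £490,000
  £490,000 × 19% = £93,100

General income tax:
  £161,000 × 10% = £16,100
  £106,000 × 23% = £24,380
  £56,000 × 27% = £15,120
  £9,000 × 41% = £3,690
  → £59,290
  Less low-income housing credit £42,000 → £17,290

Excess of alternative floor tax over general income tax: £93,100 − £17,290 = £75,810.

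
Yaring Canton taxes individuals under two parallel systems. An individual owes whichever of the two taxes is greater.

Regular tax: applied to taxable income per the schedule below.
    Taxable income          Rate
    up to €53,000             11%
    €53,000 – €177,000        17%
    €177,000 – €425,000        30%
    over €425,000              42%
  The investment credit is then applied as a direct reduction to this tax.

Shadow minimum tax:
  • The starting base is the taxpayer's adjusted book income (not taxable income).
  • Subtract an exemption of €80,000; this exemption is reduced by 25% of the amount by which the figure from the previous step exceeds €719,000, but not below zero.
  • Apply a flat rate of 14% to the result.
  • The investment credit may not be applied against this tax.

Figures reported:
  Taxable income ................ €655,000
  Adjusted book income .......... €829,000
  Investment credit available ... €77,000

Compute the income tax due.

Shadow minimum tax:
  Base (adjusted book income): €829,000
  Exemption: €80,000 − 25% × (€829,000 − €719,000) = €80,000 − €27,500 = €52,500
  Base: €829,000 − €52,500 = €776,500
  €776,500 × 14% = €108,710

Regular tax:
  €53,000 × 11% = €5,830
  €124,000 × 17% = €21,080
  €248,000 × 30% = €74,400
  €230,000 × 42% = €96,600
  → €197,910
  Less investment credit €77,000 → €120,910

€120,910 > €108,710, so the regular tax governs.

€120,910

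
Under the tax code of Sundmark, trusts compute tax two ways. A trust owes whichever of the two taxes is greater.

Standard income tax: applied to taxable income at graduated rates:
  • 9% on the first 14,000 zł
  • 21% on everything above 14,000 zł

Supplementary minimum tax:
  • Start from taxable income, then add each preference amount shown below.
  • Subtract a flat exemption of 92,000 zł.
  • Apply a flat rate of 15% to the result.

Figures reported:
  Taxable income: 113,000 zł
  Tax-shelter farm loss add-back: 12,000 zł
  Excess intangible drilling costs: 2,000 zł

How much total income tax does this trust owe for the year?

22,050 zł

Standard income tax:
  14,000 zł × 9% = 1,260 zł
  99,000 zł × 21% = 20,790 zł
  → 22,050 zł

Supplementary minimum tax:
  Adjusted income: 113,000 zł + 12,000 zł + 2,000 zł = 127,000 zł
  Less exemption 92,000 zł → base 35,000 zł
  35,000 zł × 15% = 5,250 zł

22,050 zł > 5,250 zł, so the standard income tax governs.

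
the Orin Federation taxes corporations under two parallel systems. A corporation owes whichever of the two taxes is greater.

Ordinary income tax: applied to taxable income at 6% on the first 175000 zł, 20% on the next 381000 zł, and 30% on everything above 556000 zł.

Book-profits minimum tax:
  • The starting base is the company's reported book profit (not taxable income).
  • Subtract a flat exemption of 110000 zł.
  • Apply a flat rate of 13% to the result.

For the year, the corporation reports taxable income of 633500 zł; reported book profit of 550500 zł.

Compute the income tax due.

109950 zł

Ordinary income tax:
  175000 zł × 6% = 10500 zł
  381000 zł × 20% = 76200 zł
  77500 zł × 30% = 23250 zł
  → 109950 zł

Book-profits minimum tax:
  Base (reported book profit): 550500 zł
  Less exemption 110000 zł → base 440500 zł
  440500 zł × 13% = 57265 zł

109950 zł > 57265 zł, so the ordinary income tax governs.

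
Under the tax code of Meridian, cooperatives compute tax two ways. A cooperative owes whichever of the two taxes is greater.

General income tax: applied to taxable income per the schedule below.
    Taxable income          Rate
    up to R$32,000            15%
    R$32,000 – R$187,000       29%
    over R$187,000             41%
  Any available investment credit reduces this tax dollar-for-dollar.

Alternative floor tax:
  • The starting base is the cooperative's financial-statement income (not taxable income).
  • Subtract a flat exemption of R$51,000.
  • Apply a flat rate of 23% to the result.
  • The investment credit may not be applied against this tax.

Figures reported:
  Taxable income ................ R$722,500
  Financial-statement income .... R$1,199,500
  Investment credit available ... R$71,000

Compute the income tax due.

R$264,155

General income tax:
  R$32,000 × 15% = R$4,800
  R$155,000 × 29% = R$44,950
  R$535,500 × 41% = R$219,555
  → R$269,305
  Less investment credit R$71,000 → R$198,305

Alternative floor tax:
  Base (financial-statement income): R$1,199,500
  Less exemption R$51,000 → base R$1,148,500
  R$1,148,500 × 23% = R$264,155

R$264,155 > R$198,305, so the alternative floor tax is the binding amount.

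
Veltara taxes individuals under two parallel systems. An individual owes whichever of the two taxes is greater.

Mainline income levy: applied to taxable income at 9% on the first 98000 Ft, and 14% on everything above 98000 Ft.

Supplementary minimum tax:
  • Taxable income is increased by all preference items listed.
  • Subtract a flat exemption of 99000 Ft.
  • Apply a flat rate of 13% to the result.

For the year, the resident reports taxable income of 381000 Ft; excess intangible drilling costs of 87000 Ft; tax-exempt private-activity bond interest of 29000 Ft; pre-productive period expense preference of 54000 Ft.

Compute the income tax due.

58760 Ft

Mainline income levy:
  98000 Ft × 9% = 8820 Ft
  283000 Ft × 14% = 39620 Ft
  → 48440 Ft

Supplementary minimum tax:
  Adjusted income: 381000 Ft + 87000 Ft + 29000 Ft + 54000 Ft = 551000 Ft
  Less exemption 99000 Ft → base 452000 Ft
  452000 Ft × 13% = 58760 Ft

58760 Ft > 48440 Ft, so the supplementary minimum tax is the binding amount.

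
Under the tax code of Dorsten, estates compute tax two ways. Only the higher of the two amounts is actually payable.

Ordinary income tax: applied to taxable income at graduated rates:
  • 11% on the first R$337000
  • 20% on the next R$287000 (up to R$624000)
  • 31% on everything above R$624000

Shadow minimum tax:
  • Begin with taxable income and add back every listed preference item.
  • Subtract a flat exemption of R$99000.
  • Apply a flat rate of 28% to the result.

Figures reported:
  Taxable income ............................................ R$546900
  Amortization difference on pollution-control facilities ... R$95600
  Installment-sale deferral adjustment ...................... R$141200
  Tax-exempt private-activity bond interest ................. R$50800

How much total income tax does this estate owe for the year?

Ordinary income tax:
  R$337000 × 11% = R$37070
  R$209900 × 20% = R$41980
  → R$79050

Shadow minimum tax:
  Adjusted income: R$546900 + R$95600 + R$141200 + R$50800 = R$834500
  Less exemption R$99000 → base R$735500
  R$735500 × 28% = R$205940

R$205940 > R$79050, so the shadow minimum tax is the binding amount.

R$205940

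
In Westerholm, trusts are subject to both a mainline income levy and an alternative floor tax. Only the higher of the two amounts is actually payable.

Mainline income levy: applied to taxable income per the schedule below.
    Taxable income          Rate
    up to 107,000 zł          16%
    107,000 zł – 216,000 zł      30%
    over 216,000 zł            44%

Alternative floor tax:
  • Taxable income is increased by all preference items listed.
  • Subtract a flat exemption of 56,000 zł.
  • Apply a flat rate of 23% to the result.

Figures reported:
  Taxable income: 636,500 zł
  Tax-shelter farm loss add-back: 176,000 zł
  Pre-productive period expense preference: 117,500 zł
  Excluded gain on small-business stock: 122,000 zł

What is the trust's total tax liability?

234,840 zł

Alternative floor tax:
  Adjusted income: 636,500 zł + 176,000 zł + 117,500 zł + 122,000 zł = 1,052,000 zł
  Less exemption 56,000 zł → base 996,000 zł
  996,000 zł × 23% = 229,080 zł

Mainline income levy:
  107,000 zł × 16% = 17,120 zł
  109,000 zł × 30% = 32,700 zł
  420,500 zł × 44% = 185,020 zł
  → 234,840 zł

234,840 zł > 229,080 zł, so the mainline income levy governs.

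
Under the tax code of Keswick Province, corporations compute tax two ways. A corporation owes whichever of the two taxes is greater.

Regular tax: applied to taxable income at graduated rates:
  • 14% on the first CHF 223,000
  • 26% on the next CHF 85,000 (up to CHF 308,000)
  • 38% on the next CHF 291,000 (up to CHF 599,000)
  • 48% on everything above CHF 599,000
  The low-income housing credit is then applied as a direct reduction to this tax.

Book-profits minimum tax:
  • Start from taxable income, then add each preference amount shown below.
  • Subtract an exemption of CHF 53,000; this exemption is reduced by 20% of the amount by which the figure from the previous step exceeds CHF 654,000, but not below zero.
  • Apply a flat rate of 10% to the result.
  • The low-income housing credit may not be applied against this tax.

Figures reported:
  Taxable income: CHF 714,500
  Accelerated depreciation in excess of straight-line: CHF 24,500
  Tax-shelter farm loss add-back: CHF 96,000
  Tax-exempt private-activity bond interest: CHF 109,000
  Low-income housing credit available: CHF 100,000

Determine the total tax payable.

CHF 119,340

Book-profits minimum tax:
  Adjusted income: CHF 714,500 + CHF 24,500 + CHF 96,000 + CHF 109,000 = CHF 944,000
  Exemption: 20% × (CHF 944,000 − CHF 654,000) = CHF 58,000 ≥ CHF 53,000, so the exemption is fully phased out
  Base: CHF 944,000 − CHF 0 = CHF 944,000
  CHF 944,000 × 10% = CHF 94,400

Regular tax:
  CHF 223,000 × 14% = CHF 31,220
  CHF 85,000 × 26% = CHF 22,100
  CHF 291,000 × 38% = CHF 110,580
  CHF 115,500 × 48% = CHF 55,440
  → CHF 219,340
  Less low-income housing credit CHF 100,000 → CHF 119,340

CHF 119,340 > CHF 94,400, so the regular tax governs.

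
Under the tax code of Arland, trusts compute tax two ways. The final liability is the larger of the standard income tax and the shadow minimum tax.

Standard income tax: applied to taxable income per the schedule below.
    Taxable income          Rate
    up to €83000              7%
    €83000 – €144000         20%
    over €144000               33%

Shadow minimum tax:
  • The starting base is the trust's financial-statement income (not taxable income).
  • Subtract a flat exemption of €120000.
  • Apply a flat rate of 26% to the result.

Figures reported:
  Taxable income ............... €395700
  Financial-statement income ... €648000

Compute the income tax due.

€137280

Standard income tax:
  €83000 × 7% = €5810
  €61000 × 20% = €12200
  €251700 × 33% = €83061
  → €101071

Shadow minimum tax:
  Base (financial-statement income): €648000
  Less exemption €120000 → base €528000
  €528000 × 26% = €137280

€137280 > €101071, so the shadow minimum tax is the binding amount.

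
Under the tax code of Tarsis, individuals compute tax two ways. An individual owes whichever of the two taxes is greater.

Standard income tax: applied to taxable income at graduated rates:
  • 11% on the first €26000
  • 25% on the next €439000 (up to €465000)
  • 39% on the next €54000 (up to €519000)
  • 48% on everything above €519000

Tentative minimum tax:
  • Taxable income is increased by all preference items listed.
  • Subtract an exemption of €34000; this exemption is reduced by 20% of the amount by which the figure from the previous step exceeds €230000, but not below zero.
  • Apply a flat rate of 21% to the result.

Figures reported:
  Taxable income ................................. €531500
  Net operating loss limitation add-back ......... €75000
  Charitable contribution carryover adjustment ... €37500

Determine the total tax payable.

Standard income tax:
  €26000 × 11% = €2860
  €439000 × 25% = €109750
  €54000 × 39% = €21060
  €12500 × 48% = €6000
  → €139670

Tentative minimum tax:
  Adjusted income: €531500 + €75000 + €37500 = €644000
  Exemption: 20% × (€644000 − €230000) = €82800 ≥ €34000, so the exemption is fully phased out
  Base: €644000 − €0 = €644000
  €644000 × 21% = €135240

€139670 > €135240, so the standard income tax governs.

€139670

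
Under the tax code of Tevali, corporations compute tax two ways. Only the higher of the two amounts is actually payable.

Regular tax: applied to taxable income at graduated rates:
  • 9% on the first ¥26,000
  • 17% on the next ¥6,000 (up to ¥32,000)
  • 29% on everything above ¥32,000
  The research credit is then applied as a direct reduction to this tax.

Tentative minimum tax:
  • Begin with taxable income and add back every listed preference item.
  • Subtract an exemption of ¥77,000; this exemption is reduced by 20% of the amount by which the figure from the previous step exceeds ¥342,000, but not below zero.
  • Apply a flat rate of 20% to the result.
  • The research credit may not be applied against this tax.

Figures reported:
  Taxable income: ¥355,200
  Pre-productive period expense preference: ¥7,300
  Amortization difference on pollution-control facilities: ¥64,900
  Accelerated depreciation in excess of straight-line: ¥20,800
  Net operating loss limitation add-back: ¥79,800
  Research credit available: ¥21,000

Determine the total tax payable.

Tentative minimum tax:
  Adjusted income: ¥355,200 + ¥7,300 + ¥64,900 + ¥20,800 + ¥79,800 = ¥528,000
  Exemption: ¥77,000 − 20% × (¥528,000 − ¥342,000) = ¥77,000 − ¥37,200 = ¥39,800
  Base: ¥528,000 − ¥39,800 = ¥488,200
  ¥488,200 × 20% = ¥97,640

Regular tax:
  ¥26,000 × 9% = ¥2,340
  ¥6,000 × 17% = ¥1,020
  ¥323,200 × 29% = ¥93,728
  → ¥97,088
  Less research credit ¥21,000 → ¥76,088

¥97,640 > ¥76,088, so the tentative minimum tax is the binding amount.

¥97,640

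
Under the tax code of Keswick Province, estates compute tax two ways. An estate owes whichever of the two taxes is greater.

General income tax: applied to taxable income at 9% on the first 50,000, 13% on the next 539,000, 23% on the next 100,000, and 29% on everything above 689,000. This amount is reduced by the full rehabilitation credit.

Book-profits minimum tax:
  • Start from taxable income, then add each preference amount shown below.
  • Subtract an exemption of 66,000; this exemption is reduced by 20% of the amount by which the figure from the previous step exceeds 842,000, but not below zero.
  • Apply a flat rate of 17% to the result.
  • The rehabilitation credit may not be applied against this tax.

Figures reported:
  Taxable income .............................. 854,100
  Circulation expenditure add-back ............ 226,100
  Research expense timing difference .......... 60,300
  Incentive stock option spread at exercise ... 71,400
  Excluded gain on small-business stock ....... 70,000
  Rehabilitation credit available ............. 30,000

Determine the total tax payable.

217,923

General income tax:
  50,000 × 9% = 4,500
  539,000 × 13% = 70,070
  100,000 × 23% = 23,000
  165,100 × 29% = 47,879
  → 145,449
  Less rehabilitation credit 30,000 → 115,449

Book-profits minimum tax:
  Adjusted income: 854,100 + 226,100 + 60,300 + 71,400 + 70,000 = 1,281,900
  Exemption: 20% × (1,281,900 − 842,000) = 87,980 ≥ 66,000, so the exemption is fully phased out
  Base: 1,281,900 − 0 = 1,281,900
  1,281,900 × 17% = 217,923

217,923 > 115,449, so the book-profits minimum tax is the binding amount.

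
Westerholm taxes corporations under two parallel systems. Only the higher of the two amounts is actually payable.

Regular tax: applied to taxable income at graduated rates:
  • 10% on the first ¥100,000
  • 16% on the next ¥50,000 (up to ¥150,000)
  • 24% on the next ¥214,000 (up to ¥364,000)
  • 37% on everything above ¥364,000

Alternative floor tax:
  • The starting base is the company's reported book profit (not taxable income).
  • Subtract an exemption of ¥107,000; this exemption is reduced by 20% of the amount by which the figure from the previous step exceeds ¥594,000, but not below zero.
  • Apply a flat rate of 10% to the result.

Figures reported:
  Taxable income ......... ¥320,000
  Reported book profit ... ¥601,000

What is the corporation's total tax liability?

¥58,800

Regular tax:
  ¥100,000 × 10% = ¥10,000
  ¥50,000 × 16% = ¥8,000
  ¥170,000 × 24% = ¥40,800
  → ¥58,800

Alternative floor tax:
  Base (reported book profit): ¥601,000
  Exemption: ¥107,000 − 20% × (¥601,000 − ¥594,000) = ¥107,000 − ¥1,400 = ¥105,600
  Base: ¥601,000 − ¥105,600 = ¥495,400
  ¥495,400 × 10% = ¥49,540

¥58,800 > ¥49,540, so the regular tax governs.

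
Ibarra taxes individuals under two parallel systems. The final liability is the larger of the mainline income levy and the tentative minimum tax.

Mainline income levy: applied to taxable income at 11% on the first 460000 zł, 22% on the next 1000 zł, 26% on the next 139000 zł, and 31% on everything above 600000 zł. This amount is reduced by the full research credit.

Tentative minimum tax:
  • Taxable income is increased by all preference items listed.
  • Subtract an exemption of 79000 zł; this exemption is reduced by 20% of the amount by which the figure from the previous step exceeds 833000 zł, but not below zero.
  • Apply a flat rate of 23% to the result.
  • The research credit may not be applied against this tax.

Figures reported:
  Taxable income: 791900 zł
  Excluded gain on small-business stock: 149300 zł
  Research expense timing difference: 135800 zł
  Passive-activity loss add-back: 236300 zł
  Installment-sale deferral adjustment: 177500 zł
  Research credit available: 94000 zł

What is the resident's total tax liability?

Tentative minimum tax:
  Adjusted income: 791900 zł + 149300 zł + 135800 zł + 236300 zł + 177500 zł = 1490800 zł
  Exemption: 20% × (1490800 zł − 833000 zł) = 131560 zł ≥ 79000 zł, so the exemption is fully phased out
  Base: 1490800 zł − 0 zł = 1490800 zł
  1490800 zł × 23% = 342884 zł

Mainline income levy:
  460000 zł × 11% = 50600 zł
  1000 zł × 22% = 220 zł
  139000 zł × 26% = 36140 zł
  191900 zł × 31% = 59489 zł
  → 146449 zł
  Less research credit 94000 zł → 52449 zł

342884 zł > 52449 zł, so the tentative minimum tax is the binding amount.

342884 zł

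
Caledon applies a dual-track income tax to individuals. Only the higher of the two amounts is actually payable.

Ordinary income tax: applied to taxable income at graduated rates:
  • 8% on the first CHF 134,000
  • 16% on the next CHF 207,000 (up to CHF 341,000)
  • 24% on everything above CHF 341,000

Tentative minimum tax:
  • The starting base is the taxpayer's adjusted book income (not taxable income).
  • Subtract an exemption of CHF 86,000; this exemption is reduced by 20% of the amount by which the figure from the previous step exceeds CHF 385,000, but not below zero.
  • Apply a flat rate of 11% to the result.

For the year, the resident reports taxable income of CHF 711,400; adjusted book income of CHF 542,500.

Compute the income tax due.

CHF 132,736

Ordinary income tax:
  CHF 134,000 × 8% = CHF 10,720
  CHF 207,000 × 16% = CHF 33,120
  CHF 370,400 × 24% = CHF 88,896
  → CHF 132,736

Tentative minimum tax:
  Base (adjusted book income): CHF 542,500
  Exemption: CHF 86,000 − 20% × (CHF 542,500 − CHF 385,000) = CHF 86,000 − CHF 31,500 = CHF 54,500
  Base: CHF 542,500 − CHF 54,500 = CHF 488,000
  CHF 488,000 × 11% = CHF 53,680

CHF 132,736 > CHF 53,680, so the ordinary income tax governs.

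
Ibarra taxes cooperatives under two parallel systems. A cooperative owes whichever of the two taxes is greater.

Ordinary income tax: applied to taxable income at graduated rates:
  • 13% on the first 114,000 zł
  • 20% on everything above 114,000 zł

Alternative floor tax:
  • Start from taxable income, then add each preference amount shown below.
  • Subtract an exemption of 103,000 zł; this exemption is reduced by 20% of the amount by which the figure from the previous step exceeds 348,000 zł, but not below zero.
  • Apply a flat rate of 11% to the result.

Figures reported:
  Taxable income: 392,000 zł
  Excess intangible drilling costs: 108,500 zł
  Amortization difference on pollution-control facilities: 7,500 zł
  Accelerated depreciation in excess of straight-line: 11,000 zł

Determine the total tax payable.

70,420 zł

Ordinary income tax:
  114,000 zł × 13% = 14,820 zł
  278,000 zł × 20% = 55,600 zł
  → 70,420 zł

Alternative floor tax:
  Adjusted income: 392,000 zł + 108,500 zł + 7,500 zł + 11,000 zł = 519,000 zł
  Exemption: 103,000 zł − 20% × (519,000 zł − 348,000 zł) = 103,000 zł − 34,200 zł = 68,800 zł
  Base: 519,000 zł − 68,800 zł = 450,200 zł
  450,200 zł × 11% = 49,522 zł

70,420 zł > 49,522 zł, so the ordinary income tax governs.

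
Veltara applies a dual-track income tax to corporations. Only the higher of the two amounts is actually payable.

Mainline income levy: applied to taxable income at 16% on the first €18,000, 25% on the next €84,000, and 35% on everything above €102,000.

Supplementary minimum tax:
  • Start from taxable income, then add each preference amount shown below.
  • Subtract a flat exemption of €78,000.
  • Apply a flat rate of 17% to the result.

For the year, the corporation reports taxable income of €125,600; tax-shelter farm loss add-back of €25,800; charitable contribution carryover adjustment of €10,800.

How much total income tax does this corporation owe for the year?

€32,140

Supplementary minimum tax:
  Adjusted income: €125,600 + €25,800 + €10,800 = €162,200
  Less exemption €78,000 → base €84,200
  €84,200 × 17% = €14,314

Mainline income levy:
  €18,000 × 16% = €2,880
  €84,000 × 25% = €21,000
  €23,600 × 35% = €8,260
  → €32,140

€32,140 > €14,314, so the mainline income levy governs.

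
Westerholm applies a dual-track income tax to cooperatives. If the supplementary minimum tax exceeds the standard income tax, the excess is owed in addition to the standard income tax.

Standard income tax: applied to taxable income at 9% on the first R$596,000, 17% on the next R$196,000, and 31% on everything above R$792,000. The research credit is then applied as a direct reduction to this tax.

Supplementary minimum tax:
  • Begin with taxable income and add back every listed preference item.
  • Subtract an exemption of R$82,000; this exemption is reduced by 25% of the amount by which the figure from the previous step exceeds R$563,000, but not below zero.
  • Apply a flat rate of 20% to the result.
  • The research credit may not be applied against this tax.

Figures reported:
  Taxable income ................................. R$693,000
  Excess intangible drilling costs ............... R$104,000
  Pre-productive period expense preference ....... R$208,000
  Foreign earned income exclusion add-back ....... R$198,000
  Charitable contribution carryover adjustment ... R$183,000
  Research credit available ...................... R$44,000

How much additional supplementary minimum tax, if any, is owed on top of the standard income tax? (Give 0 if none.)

R$251,070

Standard income tax:
  R$596,000 × 9% = R$53,640
  R$97,000 × 17% = R$16,490
  → R$70,130
  Less research credit R$44,000 → R$26,130

Supplementary minimum tax:
  Adjusted income: R$693,000 + R$104,000 + R$208,000 + R$198,000 + R$183,000 = R$1,386,000
  Exemption: 25% × (R$1,386,000 − R$563,000) = R$205,750 ≥ R$82,000, so the exemption is fully phased out
  Base: R$1,386,000 − R$0 = R$1,386,000
  R$1,386,000 × 20% = R$277,200

Excess of supplementary minimum tax over standard income tax: R$277,200 − R$26,130 = R$251,070.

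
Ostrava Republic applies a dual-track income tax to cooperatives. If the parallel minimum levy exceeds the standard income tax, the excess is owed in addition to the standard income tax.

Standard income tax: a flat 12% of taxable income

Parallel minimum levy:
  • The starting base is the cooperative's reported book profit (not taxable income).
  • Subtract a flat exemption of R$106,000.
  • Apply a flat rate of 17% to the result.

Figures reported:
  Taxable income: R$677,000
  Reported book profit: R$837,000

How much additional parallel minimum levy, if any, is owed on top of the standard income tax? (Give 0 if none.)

R$43,030

Standard income tax:
  R$677,000 × 12% = R$81,240

Parallel minimum levy:
  Base (reported book profit): R$837,000
  Less exemption R$106,000 → base R$731,000
  R$731,000 × 17% = R$124,270

Excess of parallel minimum levy over standard income tax: R$124,270 − R$81,240 = R$43,030.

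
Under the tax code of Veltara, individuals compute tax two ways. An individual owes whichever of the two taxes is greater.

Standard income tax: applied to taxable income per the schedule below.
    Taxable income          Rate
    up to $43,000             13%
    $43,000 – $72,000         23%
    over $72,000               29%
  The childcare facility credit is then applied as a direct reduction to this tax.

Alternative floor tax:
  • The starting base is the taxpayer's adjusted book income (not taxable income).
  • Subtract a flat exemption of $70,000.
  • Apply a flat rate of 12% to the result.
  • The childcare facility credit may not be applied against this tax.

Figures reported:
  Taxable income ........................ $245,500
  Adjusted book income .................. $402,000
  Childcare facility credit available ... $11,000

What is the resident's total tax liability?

Standard income tax:
  $43,000 × 13% = $5,590
  $29,000 × 23% = $6,670
  $173,500 × 29% = $50,315
  → $62,575
  Less childcare facility credit $11,000 → $51,575

Alternative floor tax:
  Base (adjusted book income): $402,000
  Less exemption $70,000 → base $332,000
  $332,000 × 12% = $39,840

$51,575 > $39,840, so the standard income tax governs.

$51,575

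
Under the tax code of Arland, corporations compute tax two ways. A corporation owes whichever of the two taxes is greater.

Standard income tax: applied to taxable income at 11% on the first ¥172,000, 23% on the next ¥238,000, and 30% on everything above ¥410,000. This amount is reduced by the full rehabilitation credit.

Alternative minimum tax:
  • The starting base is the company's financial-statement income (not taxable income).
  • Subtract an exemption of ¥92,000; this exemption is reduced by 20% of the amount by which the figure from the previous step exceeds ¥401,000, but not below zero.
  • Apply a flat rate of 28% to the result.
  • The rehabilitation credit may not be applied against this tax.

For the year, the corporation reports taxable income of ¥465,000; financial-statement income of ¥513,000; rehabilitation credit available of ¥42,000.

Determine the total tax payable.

Alternative minimum tax:
  Base (financial-statement income): ¥513,000
  Exemption: ¥92,000 − 20% × (¥513,000 − ¥401,000) = ¥92,000 − ¥22,400 = ¥69,600
  Base: ¥513,000 − ¥69,600 = ¥443,400
  ¥443,400 × 28% = ¥124,152

Standard income tax:
  ¥172,000 × 11% = ¥18,920
  ¥238,000 × 23% = ¥54,740
  ¥55,000 × 30% = ¥16,500
  → ¥90,160
  Less rehabilitation credit ¥42,000 → ¥48,160

¥124,152 > ¥48,160, so the alternative minimum tax is the binding amount.

¥124,152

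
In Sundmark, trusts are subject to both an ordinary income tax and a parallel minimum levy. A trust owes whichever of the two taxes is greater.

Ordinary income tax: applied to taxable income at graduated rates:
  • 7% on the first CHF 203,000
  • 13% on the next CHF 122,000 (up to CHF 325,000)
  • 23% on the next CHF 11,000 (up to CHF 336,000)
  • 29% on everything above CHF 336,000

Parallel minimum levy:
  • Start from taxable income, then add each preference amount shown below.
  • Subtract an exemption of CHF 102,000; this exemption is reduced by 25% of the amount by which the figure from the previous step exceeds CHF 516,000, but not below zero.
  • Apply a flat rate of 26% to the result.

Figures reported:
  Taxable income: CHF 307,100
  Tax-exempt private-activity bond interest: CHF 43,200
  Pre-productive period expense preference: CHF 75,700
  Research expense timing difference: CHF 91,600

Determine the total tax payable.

Parallel minimum levy:
  Adjusted income: CHF 307,100 + CHF 43,200 + CHF 75,700 + CHF 91,600 = CHF 517,600
  Exemption: CHF 102,000 − 25% × (CHF 517,600 − CHF 516,000) = CHF 102,000 − CHF 400 = CHF 101,600
  Base: CHF 517,600 − CHF 101,600 = CHF 416,000
  CHF 416,000 × 26% = CHF 108,160

Ordinary income tax:
  CHF 203,000 × 7% = CHF 14,210
  CHF 104,100 × 13% = CHF 13,533
  → CHF 27,743

CHF 108,160 > CHF 27,743, so the parallel minimum levy is the binding amount.

CHF 108,160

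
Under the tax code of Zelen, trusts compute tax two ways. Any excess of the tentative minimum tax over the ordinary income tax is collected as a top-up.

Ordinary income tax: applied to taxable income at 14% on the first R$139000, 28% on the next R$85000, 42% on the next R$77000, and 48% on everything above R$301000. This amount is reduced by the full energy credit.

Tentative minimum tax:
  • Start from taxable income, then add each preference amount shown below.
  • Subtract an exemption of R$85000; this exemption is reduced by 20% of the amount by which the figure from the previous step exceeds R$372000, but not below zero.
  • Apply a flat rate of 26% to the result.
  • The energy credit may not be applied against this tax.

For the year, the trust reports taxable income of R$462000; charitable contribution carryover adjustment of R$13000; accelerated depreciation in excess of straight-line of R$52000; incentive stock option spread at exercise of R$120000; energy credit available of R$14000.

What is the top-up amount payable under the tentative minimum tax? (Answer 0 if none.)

R$21540

Ordinary income tax:
  R$139000 × 14% = R$19460
  R$85000 × 28% = R$23800
  R$77000 × 42% = R$32340
  R$161000 × 48% = R$77280
  → R$152880
  Less energy credit R$14000 → R$138880

Tentative minimum tax:
  Adjusted income: R$462000 + R$13000 + R$52000 + R$120000 = R$647000
  Exemption: R$85000 − 20% × (R$647000 − R$372000) = R$85000 − R$55000 = R$30000
  Base: R$647000 − R$30000 = R$617000
  R$617000 × 26% = R$160420

Excess of tentative minimum tax over ordinary income tax: R$160420 − R$138880 = R$21540.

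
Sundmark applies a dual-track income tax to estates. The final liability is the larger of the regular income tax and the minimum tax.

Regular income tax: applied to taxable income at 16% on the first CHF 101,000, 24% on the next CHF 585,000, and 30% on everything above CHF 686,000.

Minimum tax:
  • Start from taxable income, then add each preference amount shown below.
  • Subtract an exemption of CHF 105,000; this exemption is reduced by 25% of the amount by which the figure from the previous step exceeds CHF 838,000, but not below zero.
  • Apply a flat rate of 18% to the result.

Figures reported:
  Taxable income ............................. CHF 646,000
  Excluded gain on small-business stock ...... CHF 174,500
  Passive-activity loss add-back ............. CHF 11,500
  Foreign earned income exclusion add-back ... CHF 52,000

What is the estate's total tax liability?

Minimum tax:
  Adjusted income: CHF 646,000 + CHF 174,500 + CHF 11,500 + CHF 52,000 = CHF 884,000
  Exemption: CHF 105,000 − 25% × (CHF 884,000 − CHF 838,000) = CHF 105,000 − CHF 11,500 = CHF 93,500
  Base: CHF 884,000 − CHF 93,500 = CHF 790,500
  CHF 790,500 × 18% = CHF 142,290

Regular income tax:
  CHF 101,000 × 16% = CHF 16,160
  CHF 545,000 × 24% = CHF 130,800
  → CHF 146,960

CHF 146,960 > CHF 142,290, so the regular income tax governs.

CHF 146,960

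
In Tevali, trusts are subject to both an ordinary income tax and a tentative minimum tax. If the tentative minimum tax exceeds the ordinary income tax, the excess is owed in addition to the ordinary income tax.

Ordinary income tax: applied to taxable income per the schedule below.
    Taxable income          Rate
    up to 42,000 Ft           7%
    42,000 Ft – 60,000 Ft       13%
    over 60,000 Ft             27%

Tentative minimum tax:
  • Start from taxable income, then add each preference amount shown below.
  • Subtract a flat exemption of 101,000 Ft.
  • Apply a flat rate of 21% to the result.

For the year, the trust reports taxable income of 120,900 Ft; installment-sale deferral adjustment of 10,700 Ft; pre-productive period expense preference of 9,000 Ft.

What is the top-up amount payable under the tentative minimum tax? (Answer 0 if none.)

Ordinary income tax:
  42,000 Ft × 7% = 2,940 Ft
  18,000 Ft × 13% = 2,340 Ft
  60,900 Ft × 27% = 16,443 Ft
  → 21,723 Ft

Tentative minimum tax:
  Adjusted income: 120,900 Ft + 10,700 Ft + 9,000 Ft = 140,600 Ft
  Less exemption 101,000 Ft → base 39,600 Ft
  39,600 Ft × 21% = 8,316 Ft

8,316 Ft ≤ 21,723 Ft, so no add-on is due.

0 Ft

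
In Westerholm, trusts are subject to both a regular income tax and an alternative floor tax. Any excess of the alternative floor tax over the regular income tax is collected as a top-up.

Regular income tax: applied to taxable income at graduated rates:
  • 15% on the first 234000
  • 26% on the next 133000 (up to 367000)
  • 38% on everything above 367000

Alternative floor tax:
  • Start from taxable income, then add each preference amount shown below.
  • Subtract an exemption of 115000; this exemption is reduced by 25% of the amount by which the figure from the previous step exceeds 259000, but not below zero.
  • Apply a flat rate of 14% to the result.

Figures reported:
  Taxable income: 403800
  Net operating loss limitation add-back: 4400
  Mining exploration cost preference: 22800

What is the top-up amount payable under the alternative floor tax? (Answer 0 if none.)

Regular income tax:
  234000 × 15% = 35100
  133000 × 26% = 34580
  36800 × 38% = 13984
  → 83664

Alternative floor tax:
  Adjusted income: 403800 + 4400 + 22800 = 431000
  Exemption: 115000 − 25% × (431000 − 259000) = 115000 − 43000 = 72000
  Base: 431000 − 72000 = 359000
  359000 × 14% = 50260

50260 ≤ 83664, so no add-on is due.

0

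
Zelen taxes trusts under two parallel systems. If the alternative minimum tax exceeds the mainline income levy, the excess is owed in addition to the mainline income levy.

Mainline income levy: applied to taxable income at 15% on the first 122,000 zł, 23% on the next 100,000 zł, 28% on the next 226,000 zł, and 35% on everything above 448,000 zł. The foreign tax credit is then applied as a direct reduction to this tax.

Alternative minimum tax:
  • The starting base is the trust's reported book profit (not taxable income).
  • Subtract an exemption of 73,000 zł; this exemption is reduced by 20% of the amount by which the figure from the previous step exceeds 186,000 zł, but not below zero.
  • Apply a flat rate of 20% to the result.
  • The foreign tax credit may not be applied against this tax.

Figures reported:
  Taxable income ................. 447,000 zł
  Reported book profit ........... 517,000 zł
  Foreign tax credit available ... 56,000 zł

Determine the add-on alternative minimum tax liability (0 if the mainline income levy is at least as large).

53,740 zł

Mainline income levy:
  122,000 zł × 15% = 18,300 zł
  100,000 zł × 23% = 23,000 zł
  225,000 zł × 28% = 63,000 zł
  → 104,300 zł
  Less foreign tax credit 56,000 zł → 48,300 zł

Alternative minimum tax:
  Base (reported book profit): 517,000 zł
  Exemption: 73,000 zł − 20% × (517,000 zł − 186,000 zł) = 73,000 zł − 66,200 zł = 6,800 zł
  Base: 517,000 zł − 6,800 zł = 510,200 zł
  510,200 zł × 20% = 102,040 zł

Excess of alternative minimum tax over mainline income levy: 102,040 zł − 48,300 zł = 53,740 zł.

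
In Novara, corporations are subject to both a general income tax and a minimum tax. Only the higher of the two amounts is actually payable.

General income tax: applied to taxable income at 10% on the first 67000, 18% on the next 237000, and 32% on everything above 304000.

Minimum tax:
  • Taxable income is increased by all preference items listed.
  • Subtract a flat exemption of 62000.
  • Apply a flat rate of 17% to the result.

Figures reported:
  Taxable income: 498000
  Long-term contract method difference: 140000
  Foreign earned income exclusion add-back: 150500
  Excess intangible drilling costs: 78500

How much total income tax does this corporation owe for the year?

136850

Minimum tax:
  Adjusted income: 498000 + 140000 + 150500 + 78500 = 867000
  Less exemption 62000 → base 805000
  805000 × 17% = 136850

General income tax:
  67000 × 10% = 6700
  237000 × 18% = 42660
  194000 × 32% = 62080
  → 111440

136850 > 111440, so the minimum tax is the binding amount.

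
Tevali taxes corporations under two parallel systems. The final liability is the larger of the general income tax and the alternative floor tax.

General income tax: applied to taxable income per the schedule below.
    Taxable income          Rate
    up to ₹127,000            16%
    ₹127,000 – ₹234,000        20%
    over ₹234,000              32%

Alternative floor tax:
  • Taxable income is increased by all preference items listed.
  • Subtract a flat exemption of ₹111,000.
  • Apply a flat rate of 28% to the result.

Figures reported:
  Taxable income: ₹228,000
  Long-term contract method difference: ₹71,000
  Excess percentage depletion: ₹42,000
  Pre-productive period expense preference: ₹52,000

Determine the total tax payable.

Alternative floor tax:
  Adjusted income: ₹228,000 + ₹71,000 + ₹42,000 + ₹52,000 = ₹393,000
  Less exemption ₹111,000 → base ₹282,000
  ₹282,000 × 28% = ₹78,960

General income tax:
  ₹127,000 × 16% = ₹20,320
  ₹101,000 × 20% = ₹20,200
  → ₹40,520

₹78,960 > ₹40,520, so the alternative floor tax is the binding amount.

₹78,960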